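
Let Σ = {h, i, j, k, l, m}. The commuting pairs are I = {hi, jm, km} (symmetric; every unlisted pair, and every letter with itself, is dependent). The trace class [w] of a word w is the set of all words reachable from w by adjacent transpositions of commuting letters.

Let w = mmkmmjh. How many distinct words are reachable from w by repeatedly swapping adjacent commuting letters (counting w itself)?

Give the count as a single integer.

drop 0:m onto floor
drop 1:m onto {0:m}
drop 2:k onto floor
drop 3:m onto {1:m}
drop 4:m onto {3:m}
drop 5:j onto {2:k}
drop 6:h onto {4:m, 5:j}
ground layer = {0:m, 2:k}
drop-orders for the pieces not yet dropped (sum over which currently-grounded one goes next):
  1 to go: {6} 1
  2 to go: {4,6} 1  {5,6} 1
  3 to go: {2,5,6} 1  {3,4,6} 1  {4,5,6} 2
  4 to go: {1,3,4,6} 1  {2,4,5,6} 3  {3,4,5,6} 3
  5 to go: {0,1,3,4,6} 1  {1,3,4,5,6} 4  {2,3,4,5,6} 6
  if 0:m drops first: 10 orders
  if 2:k drops first: 5 orders
heap linearizations: 15

15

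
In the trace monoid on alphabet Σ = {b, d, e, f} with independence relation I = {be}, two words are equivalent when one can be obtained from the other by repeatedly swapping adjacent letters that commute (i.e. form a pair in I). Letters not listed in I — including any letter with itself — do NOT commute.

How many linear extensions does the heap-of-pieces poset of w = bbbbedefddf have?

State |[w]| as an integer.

5

0(b) covers ∅
1(b) covers 0:b
2(b) covers 1:b
3(b) covers 2:b
4(e) covers ∅
5(d) covers 3:b, 4:e
6(e) covers 5:d
7(f) covers 6:e
8(d) covers 7:f
9(d) covers 8:d
10(f) covers 9:d
floor of heap: 0:b, 4:e
completions by unplaced set U, small U first (add the entries for U minus each lowest piece of U):
  |U|=1: {10}:1
  |U|=2: {9,10}:1
  |U|=3: {8,9,10}:1
  |U|=4: {7,8,9,10}:1
  |U|=5: {6,7,8,9,10}:1
  |U|=6: {5,6,7,8,9,10}:1
  |U|=7: {3,5,6,7,8,9,10}:1  {4,5,6,7,8,9,10}:1
  |U|=8: {2,3,5,6,7,8,9,10}:1  {3,4,5,6,7,8,9,10}:2
  |U|=9: {1,2,3,5,6,7,8,9,10}:1  {2,3,4,5,6,7,8,9,10}:3
  start at 0(b): 4
  start at 4(e): 1
sum over floor = 5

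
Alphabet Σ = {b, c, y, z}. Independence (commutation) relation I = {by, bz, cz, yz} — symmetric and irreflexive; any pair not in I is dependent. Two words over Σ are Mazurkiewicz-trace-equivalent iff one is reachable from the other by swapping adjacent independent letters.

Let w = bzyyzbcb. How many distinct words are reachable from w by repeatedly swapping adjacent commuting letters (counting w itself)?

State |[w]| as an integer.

0(b) covers ∅
1(z) covers ∅
2(y) covers ∅
3(y) covers 2:y
4(z) covers 1:z
5(b) covers 0:b
6(c) covers 3:y, 5:b
7(b) covers 6:c
floor of heap: 0:b, 1:z, 2:y
completions by unplaced set U, small U first (add the entries for U minus each lowest piece of U):
  |U|=1: {4}:1  {7}:1
  |U|=2: {1,4}:1  {4,7}:2  {6,7}:1
  |U|=3: {1,4,7}:3  {3,6,7}:1  {4,6,7}:3  {5,6,7}:1
  |U|=4: {0,5,6,7}:1  {1,4,6,7}:6  {2,3,6,7}:1  {3,4,6,7}:4  {3,5,6,7}:2  {4,5,6,7}:4
  |U|=5: {0,3,5,6,7}:3  {0,4,5,6,7}:5  {1,3,4,6,7}:10  {1,4,5,6,7}:10  {2,3,4,6,7}:5  {2,3,5,6,7}:3  {3,4,5,6,7}:10
  |U|=6: {0,1,4,5,6,7}:15  {0,2,3,5,6,7}:6  {0,3,4,5,6,7}:18  {1,2,3,4,6,7}:15  {1,3,4,5,6,7}:30  {2,3,4,5,6,7}:18
  start at 0(b): 63
  start at 1(z): 42
  start at 2(y): 63
sum over floor = 168

168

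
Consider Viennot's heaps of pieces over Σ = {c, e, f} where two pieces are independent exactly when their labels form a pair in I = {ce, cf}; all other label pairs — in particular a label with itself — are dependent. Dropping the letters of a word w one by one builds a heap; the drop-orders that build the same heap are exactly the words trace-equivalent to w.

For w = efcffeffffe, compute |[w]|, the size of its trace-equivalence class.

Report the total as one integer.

drop 0:e onto floor
drop 1:f onto {0:e}
drop 2:c onto floor
drop 3:f onto {1:f}
drop 4:f onto {3:f}
drop 5:e onto {4:f}
drop 6:f onto {5:e}
drop 7:f onto {6:f}
drop 8:f onto {7:f}
drop 9:f onto {8:f}
drop 10:e onto {9:f}
ground layer = {0:e, 2:c}
drop-orders for the pieces not yet dropped (sum over which currently-grounded one goes next):
  1 to go: {2} 1  {10} 1
  2 to go: {2,10} 2  {9,10} 1
  3 to go: {2,9,10} 3  {8,9,10} 1
  4 to go: {2,8,9,10} 4  {7,8,9,10} 1
  5 to go: {2,7,8,9,10} 5  {6,7,8,9,10} 1
  6 to go: {2,6,7,8,9,10} 6  {5,6,7,8,9,10} 1
  7 to go: {2,5,6,7,8,9,10} 7  {4,5,6,7,8,9,10} 1
  8 to go: {2,4,5,6,7,8,9,10} 8  {3,4,5,6,7,8,9,10} 1
  9 to go: {1,3,4,5,6,7,8,9,10} 1  {2,3,4,5,6,7,8,9,10} 9
  if 0:e drops first: 10 orders
  if 2:c drops first: 1 orders
heap linearizations: 11

11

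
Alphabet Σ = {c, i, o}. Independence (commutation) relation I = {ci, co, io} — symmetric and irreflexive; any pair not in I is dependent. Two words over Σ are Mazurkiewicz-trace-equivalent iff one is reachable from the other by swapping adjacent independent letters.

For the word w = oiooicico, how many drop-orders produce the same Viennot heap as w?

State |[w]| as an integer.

1260

0(o) covers ∅
1(i) covers ∅
2(o) covers 0:o
3(o) covers 2:o
4(i) covers 1:i
5(c) covers ∅
6(i) covers 4:i
7(c) covers 5:c
8(o) covers 3:o
floor of heap: 0:o, 1:i, 5:c
completions by unplaced set U, small U first (add the entries for U minus each lowest piece of U):
  |U|=1: {6}:1  {7}:1  {8}:1
  |U|=2: {3,8}:1  {4,6}:1  {5,7}:1  {6,7}:2  {6,8}:2  {7,8}:2
  |U|=3: {1,4,6}:1  {2,3,8}:1  {3,6,8}:3  {3,7,8}:3  {4,6,7}:3  {4,6,8}:3  {5,6,7}:3  {5,7,8}:3  {6,7,8}:6
  |U|=4: {0,2,3,8}:1  {1,4,6,7}:4  {1,4,6,8}:4  {2,3,6,8}:4  {2,3,7,8}:4  {3,4,6,8}:6  {3,5,7,8}:6  {3,6,7,8}:12  {4,5,6,7}:6  {4,6,7,8}:12  {5,6,7,8}:12
  |U|=5: {0,2,3,6,8}:5  {0,2,3,7,8}:5  {1,3,4,6,8}:10  {1,4,5,6,7}:10  {1,4,6,7,8}:20  {2,3,4,6,8}:10  {2,3,5,7,8}:10  {2,3,6,7,8}:20  {3,4,6,7,8}:30  {3,5,6,7,8}:30  {4,5,6,7,8}:30
  |U|=6: {0,2,3,4,6,8}:15  {0,2,3,5,7,8}:15  {0,2,3,6,7,8}:30  {1,2,3,4,6,8}:20  {1,3,4,6,7,8}:60  {1,4,5,6,7,8}:60  {2,3,4,6,7,8}:60  {2,3,5,6,7,8}:60  {3,4,5,6,7,8}:90
  |U|=7: {0,1,2,3,4,6,8}:35  {0,2,3,4,6,7,8}:105  {0,2,3,5,6,7,8}:105  {1,2,3,4,6,7,8}:140  {1,3,4,5,6,7,8}:210  {2,3,4,5,6,7,8}:210
  start at 0(o): 560
  start at 1(i): 420
  start at 5(c): 280
sum over floor = 1260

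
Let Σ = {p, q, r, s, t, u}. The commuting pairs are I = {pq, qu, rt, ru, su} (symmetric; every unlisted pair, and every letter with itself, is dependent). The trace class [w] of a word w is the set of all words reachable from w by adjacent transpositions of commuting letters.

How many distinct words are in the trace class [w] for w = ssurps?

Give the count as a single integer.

4

piece 0:s — minimal
piece 1:s rests on {0:s}
piece 2:u — minimal
piece 3:r rests on {1:s}
piece 4:p rests on {2:u, 3:r}
piece 5:s rests on {4:p}
minimal pieces: {0:s, 2:u}
ways to finish when only these pieces remain (= sum over removing one remaining piece with nothing left below it):
  1 left: {5}→1
  2 left: {4,5}→1
  3 left: {2,4,5}→1  {3,4,5}→1
  4 left: {1,3,4,5}→1  {2,3,4,5}→2
  placing 0:s first → 3 extensions
  placing 2:u first → 1 extensions
total linear extensions = 4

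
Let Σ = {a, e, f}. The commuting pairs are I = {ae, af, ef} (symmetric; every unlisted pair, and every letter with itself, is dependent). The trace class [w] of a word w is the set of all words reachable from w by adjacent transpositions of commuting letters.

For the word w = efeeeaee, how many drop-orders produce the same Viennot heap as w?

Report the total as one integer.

56

piece 0:e — minimal
piece 1:f — minimal
piece 2:e rests on {0:e}
piece 3:e rests on {2:e}
piece 4:e rests on {3:e}
piece 5:a — minimal
piece 6:e rests on {4:e}
piece 7:e rests on {6:e}
minimal pieces: {0:e, 1:f, 5:a}
ways to finish when only these pieces remain (= sum over removing one remaining piece with nothing left below it):
  1 left: {1}→1  {5}→1  {7}→1
  2 left: {1,5}→2  {1,7}→2  {5,7}→2  {6,7}→1
  3 left: {1,5,7}→6  {1,6,7}→3  {4,6,7}→1  {5,6,7}→3
  4 left: {1,4,6,7}→4  {1,5,6,7}→12  {3,4,6,7}→1  {4,5,6,7}→4
  5 left: {1,3,4,6,7}→5  {1,4,5,6,7}→20  {2,3,4,6,7}→1  {3,4,5,6,7}→5
  6 left: {0,2,3,4,6,7}→1  {1,2,3,4,6,7}→6  {1,3,4,5,6,7}→30  {2,3,4,5,6,7}→6
  placing 0:e first → 42 extensions
  placing 1:f first → 7 extensions
  placing 5:a first → 7 extensions
total linear extensions = 56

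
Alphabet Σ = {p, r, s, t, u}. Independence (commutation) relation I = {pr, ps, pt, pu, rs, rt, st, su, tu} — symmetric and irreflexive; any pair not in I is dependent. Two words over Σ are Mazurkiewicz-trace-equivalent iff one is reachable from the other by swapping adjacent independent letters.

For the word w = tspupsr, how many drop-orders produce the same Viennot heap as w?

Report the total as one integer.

drop 0:t onto floor
drop 1:s onto floor
drop 2:p onto floor
drop 3:u onto floor
drop 4:p onto {2:p}
drop 5:s onto {1:s}
drop 6:r onto {3:u}
ground layer = {0:t, 1:s, 2:p, 3:u}
drop-orders for the pieces not yet dropped (sum over which currently-grounded one goes next):
  1 to go: {0} 1  {4} 1  {5} 1  {6} 1
  2 to go: {0,4} 2  {0,5} 2  {0,6} 2  {1,5} 1  {2,4} 1  {3,6} 1  {4,5} 2  {4,6} 2  {5,6} 2
  3 to go: {0,1,5} 3  {0,2,4} 3  {0,3,6} 3  {0,4,5} 6  {0,4,6} 6  {0,5,6} 6  {1,4,5} 3  {1,5,6} 3  {2,4,5} 3  {2,4,6} 3  {3,4,6} 3  {3,5,6} 3  {4,5,6} 6
  4 to go: {0,1,4,5} 12  {0,1,5,6} 12  {0,2,4,5} 12  {0,2,4,6} 12  {0,3,4,6} 12  {0,3,5,6} 12  {0,4,5,6} 24  {1,2,4,5} 6  {1,3,5,6} 6  {1,4,5,6} 12  {2,3,4,6} 6  {2,4,5,6} 12  {3,4,5,6} 12
  5 to go: {0,1,2,4,5} 30  {0,1,3,5,6} 30  {0,1,4,5,6} 60  {0,2,3,4,6} 30  {0,2,4,5,6} 60  {0,3,4,5,6} 60  {1,2,4,5,6} 30  {1,3,4,5,6} 30  {2,3,4,5,6} 30
  if 0:t drops first: 90 orders
  if 1:s drops first: 180 orders
  if 2:p drops first: 180 orders
  if 3:u drops first: 180 orders
heap linearizations: 630

630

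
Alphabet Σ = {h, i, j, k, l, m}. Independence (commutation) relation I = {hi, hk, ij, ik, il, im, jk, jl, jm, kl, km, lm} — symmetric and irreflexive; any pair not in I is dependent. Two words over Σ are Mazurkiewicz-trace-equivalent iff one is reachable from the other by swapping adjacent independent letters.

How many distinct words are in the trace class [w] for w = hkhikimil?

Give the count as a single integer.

2520

piece 0:h — minimal
piece 1:k — minimal
piece 2:h rests on {0:h}
piece 3:i — minimal
piece 4:k rests on {1:k}
piece 5:i rests on {3:i}
piece 6:m rests on {2:h}
piece 7:i rests on {5:i}
piece 8:l rests on {2:h}
minimal pieces: {0:h, 1:k, 3:i}
ways to finish when only these pieces remain (= sum over removing one remaining piece with nothing left below it):
  1 left: {4}→1  {6}→1  {7}→1  {8}→1
  2 left: {1,4}→1  {4,6}→2  {4,7}→2  {4,8}→2  {5,7}→1  {6,7}→2  {6,8}→2  {7,8}→2
  3 left: {1,4,6}→3  {1,4,7}→3  {1,4,8}→3  {2,6,8}→2  {3,5,7}→1  {4,5,7}→3  {4,6,7}→6  {4,6,8}→6  {4,7,8}→6  {5,6,7}→3  {5,7,8}→3  {6,7,8}→6
  4 left: {0,2,6,8}→2  {1,4,5,7}→6  {1,4,6,7}→12  {1,4,6,8}→12  {1,4,7,8}→12  {2,4,6,8}→8  {2,6,7,8}→8  {3,4,5,7}→4  {3,5,6,7}→4  {3,5,7,8}→4  {4,5,6,7}→12  {4,5,7,8}→12  {4,6,7,8}→24  {5,6,7,8}→12
  5 left: {0,2,4,6,8}→10  {0,2,6,7,8}→10  {1,2,4,6,8}→20  {1,3,4,5,7}→10  {1,4,5,6,7}→30  {1,4,5,7,8}→30  {1,4,6,7,8}→60  {2,4,6,7,8}→40  {2,5,6,7,8}→20  {3,4,5,6,7}→20  {3,4,5,7,8}→20  {3,5,6,7,8}→20  {4,5,6,7,8}→60
  6 left: {0,1,2,4,6,8}→30  {0,2,4,6,7,8}→60  {0,2,5,6,7,8}→30  {1,2,4,6,7,8}→120  {1,3,4,5,6,7}→60  {1,3,4,5,7,8}→60  {1,4,5,6,7,8}→180  {2,3,5,6,7,8}→40  {2,4,5,6,7,8}→120  {3,4,5,6,7,8}→120
  7 left: {0,1,2,4,6,7,8}→210  {0,2,3,5,6,7,8}→70  {0,2,4,5,6,7,8}→210  {1,2,4,5,6,7,8}→420  {1,3,4,5,6,7,8}→420  {2,3,4,5,6,7,8}→280
  placing 0:h first → 1120 extensions
  placing 1:k first → 560 extensions
  placing 3:i first → 840 extensions
total linear extensions = 2520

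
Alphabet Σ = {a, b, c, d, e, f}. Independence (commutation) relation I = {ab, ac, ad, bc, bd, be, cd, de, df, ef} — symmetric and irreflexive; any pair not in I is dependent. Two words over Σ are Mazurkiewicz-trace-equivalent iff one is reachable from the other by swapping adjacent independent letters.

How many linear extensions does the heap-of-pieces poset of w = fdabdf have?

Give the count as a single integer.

piece 0:f — minimal
piece 1:d — minimal
piece 2:a rests on {0:f}
piece 3:b rests on {0:f}
piece 4:d rests on {1:d}
piece 5:f rests on {2:a, 3:b}
minimal pieces: {0:f, 1:d}
ways to finish when only these pieces remain (= sum over removing one remaining piece with nothing left below it):
  1 left: {4}→1  {5}→1
  2 left: {1,4}→1  {2,5}→1  {3,5}→1  {4,5}→2
  3 left: {1,4,5}→3  {2,3,5}→2  {2,4,5}→3  {3,4,5}→3
  4 left: {0,2,3,5}→2  {1,2,4,5}→6  {1,3,4,5}→6  {2,3,4,5}→8
  placing 0:f first → 20 extensions
  placing 1:d first → 10 extensions
total linear extensions = 30

30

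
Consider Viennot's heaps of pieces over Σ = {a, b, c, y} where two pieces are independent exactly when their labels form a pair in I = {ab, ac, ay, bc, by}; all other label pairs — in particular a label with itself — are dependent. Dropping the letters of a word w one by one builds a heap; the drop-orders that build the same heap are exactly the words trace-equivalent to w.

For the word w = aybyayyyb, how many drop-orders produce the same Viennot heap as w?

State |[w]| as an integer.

#0=a has no predecessor
#1=y has no predecessor
#2=b has no predecessor
#3=y depends on [1:y]
#4=a depends on [0:a]
#5=y depends on [3:y]
#6=y depends on [5:y]
#7=y depends on [6:y]
#8=b depends on [2:b]
sources: [0:a, 1:y, 2:b]
N(rest) = Σ N(rest − s) over sources s of rest; N(one piece) = 1:
  size 1 → [4]=1  [7]=1  [8]=1
  size 2 → [0,4]=1  [2,8]=1  [4,7]=2  [4,8]=2  [6,7]=1  [7,8]=2
  size 3 → [0,4,7]=3  [0,4,8]=3  [2,4,8]=3  [2,7,8]=3  [4,6,7]=3  [4,7,8]=6  [5,6,7]=1  [6,7,8]=3
  size 4 → [0,2,4,8]=6  [0,4,6,7]=6  [0,4,7,8]=12  [2,4,7,8]=12  [2,6,7,8]=6  [3,5,6,7]=1  [4,5,6,7]=4  [4,6,7,8]=12  [5,6,7,8]=4
  size 5 → [0,2,4,7,8]=30  [0,4,5,6,7]=10  [0,4,6,7,8]=30  [1,3,5,6,7]=1  [2,4,6,7,8]=30  [2,5,6,7,8]=10  [3,4,5,6,7]=5  [3,5,6,7,8]=5  [4,5,6,7,8]=20
  size 6 → [0,2,4,6,7,8]=90  [0,3,4,5,6,7]=15  [0,4,5,6,7,8]=60  [1,3,4,5,6,7]=6  [1,3,5,6,7,8]=6  [2,3,5,6,7,8]=15  [2,4,5,6,7,8]=60  [3,4,5,6,7,8]=30
  size 7 → [0,1,3,4,5,6,7]=21  [0,2,4,5,6,7,8]=210  [0,3,4,5,6,7,8]=105  [1,2,3,5,6,7,8]=21  [1,3,4,5,6,7,8]=42  [2,3,4,5,6,7,8]=105
  first=0(a) contributes 168
  first=1(y) contributes 420
  first=2(b) contributes 168
|[w]| = 756

756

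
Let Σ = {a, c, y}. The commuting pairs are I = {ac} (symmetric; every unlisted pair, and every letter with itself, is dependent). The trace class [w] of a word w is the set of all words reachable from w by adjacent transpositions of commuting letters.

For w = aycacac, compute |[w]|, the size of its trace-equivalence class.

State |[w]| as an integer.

drop 0:a onto floor
drop 1:y onto {0:a}
drop 2:c onto {1:y}
drop 3:a onto {1:y}
drop 4:c onto {2:c}
drop 5:a onto {3:a}
drop 6:c onto {4:c}
ground layer = {0:a}
drop-orders for the pieces not yet dropped (sum over which currently-grounded one goes next):
  1 to go: {5} 1  {6} 1
  2 to go: {3,5} 1  {4,6} 1  {5,6} 2
  3 to go: {2,4,6} 1  {3,5,6} 3  {4,5,6} 3
  4 to go: {2,4,5,6} 4  {3,4,5,6} 6
  5 to go: {2,3,4,5,6} 10
  if 0:a drops first: 10 orders

10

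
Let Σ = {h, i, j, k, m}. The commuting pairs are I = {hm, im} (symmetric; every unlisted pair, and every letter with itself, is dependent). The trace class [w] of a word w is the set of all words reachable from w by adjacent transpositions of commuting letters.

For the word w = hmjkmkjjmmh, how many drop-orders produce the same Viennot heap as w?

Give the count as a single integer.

6

0(h) covers ∅
1(m) covers ∅
2(j) covers 0:h, 1:m
3(k) covers 2:j
4(m) covers 3:k
5(k) covers 4:m
6(j) covers 5:k
7(j) covers 6:j
8(m) covers 7:j
9(m) covers 8:m
10(h) covers 7:j
floor of heap: 0:h, 1:m
completions by unplaced set U, small U first (add the entries for U minus each lowest piece of U):
  |U|=1: {9}:1  {10}:1
  |U|=2: {8,9}:1  {9,10}:2
  |U|=3: {8,9,10}:3
  |U|=4: {7,8,9,10}:3
  |U|=5: {6,7,8,9,10}:3
  |U|=6: {5,6,7,8,9,10}:3
  |U|=7: {4,5,6,7,8,9,10}:3
  |U|=8: {3,4,5,6,7,8,9,10}:3
  |U|=9: {2,3,4,5,6,7,8,9,10}:3
  start at 0(h): 3
  start at 1(m): 3
sum over floor = 6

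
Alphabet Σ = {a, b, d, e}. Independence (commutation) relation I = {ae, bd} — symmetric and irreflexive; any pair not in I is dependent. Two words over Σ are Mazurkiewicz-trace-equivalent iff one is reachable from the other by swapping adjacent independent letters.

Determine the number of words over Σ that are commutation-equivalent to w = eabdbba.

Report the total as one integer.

0(e) covers ∅
1(a) covers ∅
2(b) covers 0:e, 1:a
3(d) covers 0:e, 1:a
4(b) covers 2:b
5(b) covers 4:b
6(a) covers 3:d, 5:b
floor of heap: 0:e, 1:a
completions by unplaced set U, small U first (add the entries for U minus each lowest piece of U):
  |U|=1: {6}:1
  |U|=2: {3,6}:1  {5,6}:1
  |U|=3: {3,5,6}:2  {4,5,6}:1
  |U|=4: {2,4,5,6}:1  {3,4,5,6}:3
  |U|=5: {2,3,4,5,6}:4
  start at 0(e): 4
  start at 1(a): 4
sum over floor = 8

8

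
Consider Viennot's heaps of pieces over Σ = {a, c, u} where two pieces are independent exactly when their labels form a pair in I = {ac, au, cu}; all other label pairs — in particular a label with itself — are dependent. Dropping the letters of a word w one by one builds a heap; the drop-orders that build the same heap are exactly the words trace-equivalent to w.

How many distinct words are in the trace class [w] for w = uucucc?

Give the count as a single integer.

20

drop 0:u onto floor
drop 1:u onto {0:u}
drop 2:c onto floor
drop 3:u onto {1:u}
drop 4:c onto {2:c}
drop 5:c onto {4:c}
ground layer = {0:u, 2:c}
drop-orders for the pieces not yet dropped (sum over which currently-grounded one goes next):
  1 to go: {3} 1  {5} 1
  2 to go: {1,3} 1  {3,5} 2  {4,5} 1
  3 to go: {0,1,3} 1  {1,3,5} 3  {2,4,5} 1  {3,4,5} 3
  4 to go: {0,1,3,5} 4  {1,3,4,5} 6  {2,3,4,5} 4
  if 0:u drops first: 10 orders
  if 2:c drops first: 10 orders
heap linearizations: 20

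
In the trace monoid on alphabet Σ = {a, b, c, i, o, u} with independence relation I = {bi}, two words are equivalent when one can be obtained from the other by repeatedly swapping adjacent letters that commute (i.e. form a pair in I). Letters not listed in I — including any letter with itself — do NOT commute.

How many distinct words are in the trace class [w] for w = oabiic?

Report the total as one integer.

0(o) covers ∅
1(a) covers 0:o
2(b) covers 1:a
3(i) covers 1:a
4(i) covers 3:i
5(c) covers 2:b, 4:i
floor of heap: 0:o
completions by unplaced set U, small U first (add the entries for U minus each lowest piece of U):
  |U|=1: {5}:1
  |U|=2: {2,5}:1  {4,5}:1
  |U|=3: {2,4,5}:2  {3,4,5}:1
  |U|=4: {2,3,4,5}:3
  start at 0(o): 3

3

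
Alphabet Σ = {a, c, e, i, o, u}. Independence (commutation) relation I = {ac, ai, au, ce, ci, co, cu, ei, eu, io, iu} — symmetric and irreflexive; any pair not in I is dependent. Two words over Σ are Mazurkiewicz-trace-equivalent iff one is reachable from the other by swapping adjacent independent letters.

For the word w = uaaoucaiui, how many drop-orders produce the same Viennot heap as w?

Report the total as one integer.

0(u) covers ∅
1(a) covers ∅
2(a) covers 1:a
3(o) covers 0:u, 2:a
4(u) covers 3:o
5(c) covers ∅
6(a) covers 3:o
7(i) covers ∅
8(u) covers 4:u
9(i) covers 7:i
floor of heap: 0:u, 1:a, 5:c, 7:i
completions by unplaced set U, small U first (add the entries for U minus each lowest piece of U):
  |U|=1: {5}:1  {6}:1  {8}:1  {9}:1
  |U|=2: {4,8}:1  {5,6}:2  {5,8}:2  {5,9}:2  {6,8}:2  {6,9}:2  {7,9}:1  {8,9}:2
  |U|=3: {4,5,8}:3  {4,6,8}:3  {4,8,9}:3  {5,6,8}:6  {5,6,9}:6  {5,7,9}:3  {5,8,9}:6  {6,7,9}:3  {6,8,9}:6  {7,8,9}:3
  |U|=4: {3,4,6,8}:3  {4,5,6,8}:12  {4,5,8,9}:12  {4,6,8,9}:12  {4,7,8,9}:6  {5,6,7,9}:12  {5,6,8,9}:24  {5,7,8,9}:12  {6,7,8,9}:12
  |U|=5: {0,3,4,6,8}:3  {2,3,4,6,8}:3  {3,4,5,6,8}:15  {3,4,6,8,9}:15  {4,5,6,8,9}:60  {4,5,7,8,9}:30  {4,6,7,8,9}:30  {5,6,7,8,9}:60
  |U|=6: {0,2,3,4,6,8}:6  {0,3,4,5,6,8}:18  {0,3,4,6,8,9}:18  {1,2,3,4,6,8}:3  {2,3,4,5,6,8}:18  {2,3,4,6,8,9}:18  {3,4,5,6,8,9}:90  {3,4,6,7,8,9}:45  {4,5,6,7,8,9}:180
  |U|=7: {0,1,2,3,4,6,8}:9  {0,2,3,4,5,6,8}:42  {0,2,3,4,6,8,9}:42  {0,3,4,5,6,8,9}:126  {0,3,4,6,7,8,9}:63  {1,2,3,4,5,6,8}:21  {1,2,3,4,6,8,9}:21  {2,3,4,5,6,8,9}:126  {2,3,4,6,7,8,9}:63  {3,4,5,6,7,8,9}:315
  |U|=8: {0,1,2,3,4,5,6,8}:72  {0,1,2,3,4,6,8,9}:72  {0,2,3,4,5,6,8,9}:336  {0,2,3,4,6,7,8,9}:168  {0,3,4,5,6,7,8,9}:504  {1,2,3,4,5,6,8,9}:168  {1,2,3,4,6,7,8,9}:84  {2,3,4,5,6,7,8,9}:504
  start at 0(u): 756
  start at 1(a): 1512
  start at 5(c): 324
  start at 7(i): 648
sum over floor = 3240

3240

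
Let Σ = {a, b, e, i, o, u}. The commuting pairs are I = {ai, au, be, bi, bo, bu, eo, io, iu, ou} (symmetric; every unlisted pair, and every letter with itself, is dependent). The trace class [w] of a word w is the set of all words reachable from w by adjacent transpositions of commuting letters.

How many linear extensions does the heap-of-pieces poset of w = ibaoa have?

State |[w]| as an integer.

0(i) covers ∅
1(b) covers ∅
2(a) covers 1:b
3(o) covers 2:a
4(a) covers 3:o
floor of heap: 0:i, 1:b
completions by unplaced set U, small U first (add the entries for U minus each lowest piece of U):
  |U|=1: {0}:1  {4}:1
  |U|=2: {0,4}:2  {3,4}:1
  |U|=3: {0,3,4}:3  {2,3,4}:1
  start at 0(i): 1
  start at 1(b): 4
sum over floor = 5

5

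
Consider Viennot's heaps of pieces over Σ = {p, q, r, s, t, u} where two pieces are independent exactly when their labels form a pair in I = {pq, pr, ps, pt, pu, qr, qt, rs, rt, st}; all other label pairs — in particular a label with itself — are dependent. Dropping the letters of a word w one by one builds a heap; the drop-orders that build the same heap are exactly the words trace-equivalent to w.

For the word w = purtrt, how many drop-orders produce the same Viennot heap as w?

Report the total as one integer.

36

#0=p has no predecessor
#1=u has no predecessor
#2=r depends on [1:u]
#3=t depends on [1:u]
#4=r depends on [2:r]
#5=t depends on [3:t]
sources: [0:p, 1:u]
N(rest) = Σ N(rest − s) over sources s of rest; N(one piece) = 1:
  size 1 → [0]=1  [4]=1  [5]=1
  size 2 → [0,4]=2  [0,5]=2  [2,4]=1  [3,5]=1  [4,5]=2
  size 3 → [0,2,4]=3  [0,3,5]=3  [0,4,5]=6  [2,4,5]=3  [3,4,5]=3
  size 4 → [0,2,4,5]=12  [0,3,4,5]=12  [2,3,4,5]=6
  first=0(p) contributes 6
  first=1(u) contributes 30
|[w]| = 36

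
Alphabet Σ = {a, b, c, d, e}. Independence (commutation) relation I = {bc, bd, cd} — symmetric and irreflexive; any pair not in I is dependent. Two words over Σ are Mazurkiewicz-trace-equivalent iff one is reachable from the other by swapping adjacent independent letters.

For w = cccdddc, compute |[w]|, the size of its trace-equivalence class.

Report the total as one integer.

35

0(c) covers ∅
1(c) covers 0:c
2(c) covers 1:c
3(d) covers ∅
4(d) covers 3:d
5(d) covers 4:d
6(c) covers 2:c
floor of heap: 0:c, 3:d
completions by unplaced set U, small U first (add the entries for U minus each lowest piece of U):
  |U|=1: {5}:1  {6}:1
  |U|=2: {2,6}:1  {4,5}:1  {5,6}:2
  |U|=3: {1,2,6}:1  {2,5,6}:3  {3,4,5}:1  {4,5,6}:3
  |U|=4: {0,1,2,6}:1  {1,2,5,6}:4  {2,4,5,6}:6  {3,4,5,6}:4
  |U|=5: {0,1,2,5,6}:5  {1,2,4,5,6}:10  {2,3,4,5,6}:10
  start at 0(c): 20
  start at 3(d): 15
sum over floor = 35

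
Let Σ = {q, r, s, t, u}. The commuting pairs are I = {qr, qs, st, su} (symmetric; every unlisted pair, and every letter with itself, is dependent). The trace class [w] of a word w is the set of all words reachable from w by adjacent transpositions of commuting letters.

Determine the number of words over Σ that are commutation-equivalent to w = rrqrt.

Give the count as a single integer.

4

0(r) covers ∅
1(r) covers 0:r
2(q) covers ∅
3(r) covers 1:r
4(t) covers 2:q, 3:r
floor of heap: 0:r, 2:q
completions by unplaced set U, small U first (add the entries for U minus each lowest piece of U):
  |U|=1: {4}:1
  |U|=2: {2,4}:1  {3,4}:1
  |U|=3: {1,3,4}:1  {2,3,4}:2
  start at 0(r): 3
  start at 2(q): 1
sum over floor = 4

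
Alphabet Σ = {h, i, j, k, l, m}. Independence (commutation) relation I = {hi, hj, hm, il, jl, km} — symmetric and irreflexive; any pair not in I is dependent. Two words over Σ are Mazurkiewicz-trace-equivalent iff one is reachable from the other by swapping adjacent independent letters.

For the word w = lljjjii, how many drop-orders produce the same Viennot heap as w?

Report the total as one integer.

21

piece 0:l — minimal
piece 1:l rests on {0:l}
piece 2:j — minimal
piece 3:j rests on {2:j}
piece 4:j rests on {3:j}
piece 5:i rests on {4:j}
piece 6:i rests on {5:i}
minimal pieces: {0:l, 2:j}
ways to finish when only these pieces remain (= sum over removing one remaining piece with nothing left below it):
  1 left: {1}→1  {6}→1
  2 left: {0,1}→1  {1,6}→2  {5,6}→1
  3 left: {0,1,6}→3  {1,5,6}→3  {4,5,6}→1
  4 left: {0,1,5,6}→6  {1,4,5,6}→4  {3,4,5,6}→1
  5 left: {0,1,4,5,6}→10  {1,3,4,5,6}→5  {2,3,4,5,6}→1
  placing 0:l first → 6 extensions
  placing 2:j first → 15 extensions
total linear extensions = 21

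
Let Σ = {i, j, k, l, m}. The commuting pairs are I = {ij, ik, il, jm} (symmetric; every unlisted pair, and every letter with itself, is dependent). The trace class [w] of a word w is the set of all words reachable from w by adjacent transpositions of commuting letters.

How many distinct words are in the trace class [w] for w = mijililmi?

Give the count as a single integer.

30

piece 0:m — minimal
piece 1:i rests on {0:m}
piece 2:j — minimal
piece 3:i rests on {1:i}
piece 4:l rests on {0:m, 2:j}
piece 5:i rests on {3:i}
piece 6:l rests on {4:l}
piece 7:m rests on {5:i, 6:l}
piece 8:i rests on {7:m}
minimal pieces: {0:m, 2:j}
ways to finish when only these pieces remain (= sum over removing one remaining piece with nothing left below it):
  1 left: {8}→1
  2 left: {7,8}→1
  3 left: {5,7,8}→1  {6,7,8}→1
  4 left: {3,5,7,8}→1  {4,6,7,8}→1  {5,6,7,8}→2
  5 left: {1,3,5,7,8}→1  {2,4,6,7,8}→1  {3,5,6,7,8}→3  {4,5,6,7,8}→3
  6 left: {1,3,5,6,7,8}→4  {2,4,5,6,7,8}→4  {3,4,5,6,7,8}→6
  7 left: {1,3,4,5,6,7,8}→10  {2,3,4,5,6,7,8}→10
  placing 0:m first → 20 extensions
  placing 2:j first → 10 extensions
total linear extensions = 30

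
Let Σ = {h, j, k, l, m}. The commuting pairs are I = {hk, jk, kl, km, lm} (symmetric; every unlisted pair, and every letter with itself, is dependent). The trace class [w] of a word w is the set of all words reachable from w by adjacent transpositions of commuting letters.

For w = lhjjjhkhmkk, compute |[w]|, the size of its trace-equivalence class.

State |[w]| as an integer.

piece 0:l — minimal
piece 1:h rests on {0:l}
piece 2:j rests on {1:h}
piece 3:j rests on {2:j}
piece 4:j rests on {3:j}
piece 5:h rests on {4:j}
piece 6:k — minimal
piece 7:h rests on {5:h}
piece 8:m rests on {7:h}
piece 9:k rests on {6:k}
piece 10:k rests on {9:k}
minimal pieces: {0:l, 6:k}
ways to finish when only these pieces remain (= sum over removing one remaining piece with nothing left below it):
  1 left: {8}→1  {10}→1
  2 left: {7,8}→1  {8,10}→2  {9,10}→1
  3 left: {5,7,8}→1  {6,9,10}→1  {7,8,10}→3  {8,9,10}→3
  4 left: {4,5,7,8}→1  {5,7,8,10}→4  {6,8,9,10}→4  {7,8,9,10}→6
  5 left: {3,4,5,7,8}→1  {4,5,7,8,10}→5  {5,7,8,9,10}→10  {6,7,8,9,10}→10
  6 left: {2,3,4,5,7,8}→1  {3,4,5,7,8,10}→6  {4,5,7,8,9,10}→15  {5,6,7,8,9,10}→20
  7 left: {1,2,3,4,5,7,8}→1  {2,3,4,5,7,8,10}→7  {3,4,5,7,8,9,10}→21  {4,5,6,7,8,9,10}→35
  8 left: {0,1,2,3,4,5,7,8}→1  {1,2,3,4,5,7,8,10}→8  {2,3,4,5,7,8,9,10}→28  {3,4,5,6,7,8,9,10}→56
  9 left: {0,1,2,3,4,5,7,8,10}→9  {1,2,3,4,5,7,8,9,10}→36  {2,3,4,5,6,7,8,9,10}→84
  placing 0:l first → 120 extensions
  placing 6:k first → 45 extensions
total linear extensions = 165

165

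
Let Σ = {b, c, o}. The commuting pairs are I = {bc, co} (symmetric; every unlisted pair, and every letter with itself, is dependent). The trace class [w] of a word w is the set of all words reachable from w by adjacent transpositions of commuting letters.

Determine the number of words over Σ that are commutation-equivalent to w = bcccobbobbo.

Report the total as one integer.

165

piece 0:b — minimal
piece 1:c — minimal
piece 2:c rests on {1:c}
piece 3:c rests on {2:c}
piece 4:o rests on {0:b}
piece 5:b rests on {4:o}
piece 6:b rests on {5:b}
piece 7:o rests on {6:b}
piece 8:b rests on {7:o}
piece 9:b rests on {8:b}
piece 10:o rests on {9:b}
minimal pieces: {0:b, 1:c}
ways to finish when only these pieces remain (= sum over removing one remaining piece with nothing left below it):
  1 left: {3}→1  {10}→1
  2 left: {2,3}→1  {3,10}→2  {9,10}→1
  3 left: {1,2,3}→1  {2,3,10}→3  {3,9,10}→3  {8,9,10}→1
  4 left: {1,2,3,10}→4  {2,3,9,10}→6  {3,8,9,10}→4  {7,8,9,10}→1
  5 left: {1,2,3,9,10}→10  {2,3,8,9,10}→10  {3,7,8,9,10}→5  {6,7,8,9,10}→1
  6 left: {1,2,3,8,9,10}→20  {2,3,7,8,9,10}→15  {3,6,7,8,9,10}→6  {5,6,7,8,9,10}→1
  7 left: {1,2,3,7,8,9,10}→35  {2,3,6,7,8,9,10}→21  {3,5,6,7,8,9,10}→7  {4,5,6,7,8,9,10}→1
  8 left: {0,4,5,6,7,8,9,10}→1  {1,2,3,6,7,8,9,10}→56  {2,3,5,6,7,8,9,10}→28  {3,4,5,6,7,8,9,10}→8
  9 left: {0,3,4,5,6,7,8,9,10}→9  {1,2,3,5,6,7,8,9,10}→84  {2,3,4,5,6,7,8,9,10}→36
  placing 0:b first → 120 extensions
  placing 1:c first → 45 extensions
total linear extensions = 165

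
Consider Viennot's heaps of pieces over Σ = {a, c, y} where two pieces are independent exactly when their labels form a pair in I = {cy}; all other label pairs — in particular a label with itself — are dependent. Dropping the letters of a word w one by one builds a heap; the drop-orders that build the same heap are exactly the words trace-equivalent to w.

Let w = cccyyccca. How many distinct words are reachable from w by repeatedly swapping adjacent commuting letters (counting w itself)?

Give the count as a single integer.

28

drop 0:c onto floor
drop 1:c onto {0:c}
drop 2:c onto {1:c}
drop 3:y onto floor
drop 4:y onto {3:y}
drop 5:c onto {2:c}
drop 6:c onto {5:c}
drop 7:c onto {6:c}
drop 8:a onto {4:y, 7:c}
ground layer = {0:c, 3:y}
drop-orders for the pieces not yet dropped (sum over which currently-grounded one goes next):
  1 to go: {8} 1
  2 to go: {4,8} 1  {7,8} 1
  3 to go: {3,4,8} 1  {4,7,8} 2  {6,7,8} 1
  4 to go: {3,4,7,8} 3  {4,6,7,8} 3  {5,6,7,8} 1
  5 to go: {2,5,6,7,8} 1  {3,4,6,7,8} 6  {4,5,6,7,8} 4
  6 to go: {1,2,5,6,7,8} 1  {2,4,5,6,7,8} 5  {3,4,5,6,7,8} 10
  7 to go: {0,1,2,5,6,7,8} 1  {1,2,4,5,6,7,8} 6  {2,3,4,5,6,7,8} 15
  if 0:c drops first: 21 orders
  if 3:y drops first: 7 orders
heap linearizations: 28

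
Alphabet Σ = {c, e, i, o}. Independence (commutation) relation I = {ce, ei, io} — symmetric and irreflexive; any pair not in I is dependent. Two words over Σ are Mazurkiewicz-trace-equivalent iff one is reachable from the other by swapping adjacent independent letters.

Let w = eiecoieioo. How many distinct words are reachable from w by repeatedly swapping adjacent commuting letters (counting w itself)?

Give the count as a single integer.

0(e) covers ∅
1(i) covers ∅
2(e) covers 0:e
3(c) covers 1:i
4(o) covers 2:e, 3:c
5(i) covers 3:c
6(e) covers 4:o
7(i) covers 5:i
8(o) covers 6:e
9(o) covers 8:o
floor of heap: 0:e, 1:i
completions by unplaced set U, small U first (add the entries for U minus each lowest piece of U):
  |U|=1: {7}:1  {9}:1
  |U|=2: {5,7}:1  {7,9}:2  {8,9}:1
  |U|=3: {5,7,9}:3  {6,8,9}:1  {7,8,9}:3
  |U|=4: {4,6,8,9}:1  {5,7,8,9}:6  {6,7,8,9}:4
  |U|=5: {2,4,6,8,9}:1  {4,6,7,8,9}:5  {5,6,7,8,9}:10
  |U|=6: {0,2,4,6,8,9}:1  {2,4,6,7,8,9}:6  {4,5,6,7,8,9}:15
  |U|=7: {0,2,4,6,7,8,9}:7  {2,4,5,6,7,8,9}:21  {3,4,5,6,7,8,9}:15
  |U|=8: {0,2,4,5,6,7,8,9}:28  {1,3,4,5,6,7,8,9}:15  {2,3,4,5,6,7,8,9}:36
  start at 0(e): 51
  start at 1(i): 64
sum over floor = 115

115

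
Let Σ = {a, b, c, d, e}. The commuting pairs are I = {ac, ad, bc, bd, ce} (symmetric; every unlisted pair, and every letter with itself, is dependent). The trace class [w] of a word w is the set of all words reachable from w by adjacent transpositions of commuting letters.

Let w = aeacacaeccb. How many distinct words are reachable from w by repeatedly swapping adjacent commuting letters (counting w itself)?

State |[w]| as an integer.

#0=a has no predecessor
#1=e depends on [0:a]
#2=a depends on [1:e]
#3=c has no predecessor
#4=a depends on [2:a]
#5=c depends on [3:c]
#6=a depends on [4:a]
#7=e depends on [6:a]
#8=c depends on [5:c]
#9=c depends on [8:c]
#10=b depends on [7:e]
sources: [0:a, 3:c]
N(rest) = Σ N(rest − s) over sources s of rest; N(one piece) = 1:
  size 1 → [9]=1  [10]=1
  size 2 → [7,10]=1  [8,9]=1  [9,10]=2
  size 3 → [5,8,9]=1  [6,7,10]=1  [7,9,10]=3  [8,9,10]=3
  size 4 → [3,5,8,9]=1  [4,6,7,10]=1  [5,8,9,10]=4  [6,7,9,10]=4  [7,8,9,10]=6
  size 5 → [2,4,6,7,10]=1  [3,5,8,9,10]=5  [4,6,7,9,10]=5  [5,7,8,9,10]=10  [6,7,8,9,10]=10
  size 6 → [1,2,4,6,7,10]=1  [2,4,6,7,9,10]=6  [3,5,7,8,9,10]=15  [4,6,7,8,9,10]=15  [5,6,7,8,9,10]=20
  size 7 → [0,1,2,4,6,7,10]=1  [1,2,4,6,7,9,10]=7  [2,4,6,7,8,9,10]=21  [3,5,6,7,8,9,10]=35  [4,5,6,7,8,9,10]=35
  size 8 → [0,1,2,4,6,7,9,10]=8  [1,2,4,6,7,8,9,10]=28  [2,4,5,6,7,8,9,10]=56  [3,4,5,6,7,8,9,10]=70
  size 9 → [0,1,2,4,6,7,8,9,10]=36  [1,2,4,5,6,7,8,9,10]=84  [2,3,4,5,6,7,8,9,10]=126
  first=0(a) contributes 210
  first=3(c) contributes 120
|[w]| = 330

330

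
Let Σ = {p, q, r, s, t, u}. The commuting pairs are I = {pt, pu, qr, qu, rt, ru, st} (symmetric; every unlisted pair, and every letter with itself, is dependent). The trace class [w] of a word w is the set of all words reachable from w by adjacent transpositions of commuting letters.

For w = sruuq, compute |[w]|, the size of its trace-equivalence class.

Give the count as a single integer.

12

0(s) covers ∅
1(r) covers 0:s
2(u) covers 0:s
3(u) covers 2:u
4(q) covers 0:s
floor of heap: 0:s
completions by unplaced set U, small U first (add the entries for U minus each lowest piece of U):
  |U|=1: {1}:1  {3}:1  {4}:1
  |U|=2: {1,3}:2  {1,4}:2  {2,3}:1  {3,4}:2
  |U|=3: {1,2,3}:3  {1,3,4}:6  {2,3,4}:3
  start at 0(s): 12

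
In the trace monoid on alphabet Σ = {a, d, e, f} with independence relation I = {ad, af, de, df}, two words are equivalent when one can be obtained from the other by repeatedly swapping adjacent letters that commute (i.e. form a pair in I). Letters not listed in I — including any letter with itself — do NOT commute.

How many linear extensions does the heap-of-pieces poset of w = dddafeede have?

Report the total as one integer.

252

piece 0:d — minimal
piece 1:d rests on {0:d}
piece 2:d rests on {1:d}
piece 3:a — minimal
piece 4:f — minimal
piece 5:e rests on {3:a, 4:f}
piece 6:e rests on {5:e}
piece 7:d rests on {2:d}
piece 8:e rests on {6:e}
minimal pieces: {0:d, 3:a, 4:f}
ways to finish when only these pieces remain (= sum over removing one remaining piece with nothing left below it):
  1 left: {7}→1  {8}→1
  2 left: {2,7}→1  {6,8}→1  {7,8}→2
  3 left: {1,2,7}→1  {2,7,8}→3  {5,6,8}→1  {6,7,8}→3
  4 left: {0,1,2,7}→1  {1,2,7,8}→4  {2,6,7,8}→6  {3,5,6,8}→1  {4,5,6,8}→1  {5,6,7,8}→4
  5 left: {0,1,2,7,8}→5  {1,2,6,7,8}→10  {2,5,6,7,8}→10  {3,4,5,6,8}→2  {3,5,6,7,8}→5  {4,5,6,7,8}→5
  6 left: {0,1,2,6,7,8}→15  {1,2,5,6,7,8}→20  {2,3,5,6,7,8}→15  {2,4,5,6,7,8}→15  {3,4,5,6,7,8}→12
  7 left: {0,1,2,5,6,7,8}→35  {1,2,3,5,6,7,8}→35  {1,2,4,5,6,7,8}→35  {2,3,4,5,6,7,8}→42
  placing 0:d first → 112 extensions
  placing 3:a first → 70 extensions
  placing 4:f first → 70 extensions
total linear extensions = 252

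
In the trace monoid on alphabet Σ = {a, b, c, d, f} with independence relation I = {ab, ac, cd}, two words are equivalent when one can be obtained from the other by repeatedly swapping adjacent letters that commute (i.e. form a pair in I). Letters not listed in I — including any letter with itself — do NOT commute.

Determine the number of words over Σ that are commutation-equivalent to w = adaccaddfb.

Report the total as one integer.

piece 0:a — minimal
piece 1:d rests on {0:a}
piece 2:a rests on {1:d}
piece 3:c — minimal
piece 4:c rests on {3:c}
piece 5:a rests on {2:a}
piece 6:d rests on {5:a}
piece 7:d rests on {6:d}
piece 8:f rests on {4:c, 7:d}
piece 9:b rests on {8:f}
minimal pieces: {0:a, 3:c}
ways to finish when only these pieces remain (= sum over removing one remaining piece with nothing left below it):
  1 left: {9}→1
  2 left: {8,9}→1
  3 left: {4,8,9}→1  {7,8,9}→1
  4 left: {3,4,8,9}→1  {4,7,8,9}→2  {6,7,8,9}→1
  5 left: {3,4,7,8,9}→3  {4,6,7,8,9}→3  {5,6,7,8,9}→1
  6 left: {2,5,6,7,8,9}→1  {3,4,6,7,8,9}→6  {4,5,6,7,8,9}→4
  7 left: {1,2,5,6,7,8,9}→1  {2,4,5,6,7,8,9}→5  {3,4,5,6,7,8,9}→10
  8 left: {0,1,2,5,6,7,8,9}→1  {1,2,4,5,6,7,8,9}→6  {2,3,4,5,6,7,8,9}→15
  placing 0:a first → 21 extensions
  placing 3:c first → 7 extensions
total linear extensions = 28

28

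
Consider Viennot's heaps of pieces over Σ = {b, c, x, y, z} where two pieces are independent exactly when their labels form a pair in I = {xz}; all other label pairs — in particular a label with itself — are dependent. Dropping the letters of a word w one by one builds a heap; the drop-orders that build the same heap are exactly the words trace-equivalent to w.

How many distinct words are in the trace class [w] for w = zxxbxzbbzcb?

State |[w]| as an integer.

6

0(z) covers ∅
1(x) covers ∅
2(x) covers 1:x
3(b) covers 0:z, 2:x
4(x) covers 3:b
5(z) covers 3:b
6(b) covers 4:x, 5:z
7(b) covers 6:b
8(z) covers 7:b
9(c) covers 8:z
10(b) covers 9:c
floor of heap: 0:z, 1:x
completions by unplaced set U, small U first (add the entries for U minus each lowest piece of U):
  |U|=1: {10}:1
  |U|=2: {9,10}:1
  |U|=3: {8,9,10}:1
  |U|=4: {7,8,9,10}:1
  |U|=5: {6,7,8,9,10}:1
  |U|=6: {4,6,7,8,9,10}:1  {5,6,7,8,9,10}:1
  |U|=7: {4,5,6,7,8,9,10}:2
  |U|=8: {3,4,5,6,7,8,9,10}:2
  |U|=9: {0,3,4,5,6,7,8,9,10}:2  {2,3,4,5,6,7,8,9,10}:2
  start at 0(z): 2
  start at 1(x): 4
sum over floor = 6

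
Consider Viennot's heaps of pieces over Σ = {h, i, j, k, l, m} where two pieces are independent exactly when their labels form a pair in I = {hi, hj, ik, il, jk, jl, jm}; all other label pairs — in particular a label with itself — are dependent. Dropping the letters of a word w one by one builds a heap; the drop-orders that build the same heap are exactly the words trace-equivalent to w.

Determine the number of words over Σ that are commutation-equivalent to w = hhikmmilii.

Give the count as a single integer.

16

drop 0:h onto floor
drop 1:h onto {0:h}
drop 2:i onto floor
drop 3:k onto {1:h}
drop 4:m onto {2:i, 3:k}
drop 5:m onto {4:m}
drop 6:i onto {5:m}
drop 7:l onto {5:m}
drop 8:i onto {6:i}
drop 9:i onto {8:i}
ground layer = {0:h, 2:i}
drop-orders for the pieces not yet dropped (sum over which currently-grounded one goes next):
  1 to go: {7} 1  {9} 1
  2 to go: {7,9} 2  {8,9} 1
  3 to go: {6,8,9} 1  {7,8,9} 3
  4 to go: {6,7,8,9} 4
  5 to go: {5,6,7,8,9} 4
  6 to go: {4,5,6,7,8,9} 4
  7 to go: {2,4,5,6,7,8,9} 4  {3,4,5,6,7,8,9} 4
  8 to go: {1,3,4,5,6,7,8,9} 4  {2,3,4,5,6,7,8,9} 8
  if 0:h drops first: 12 orders
  if 2:i drops first: 4 orders
heap linearizations: 16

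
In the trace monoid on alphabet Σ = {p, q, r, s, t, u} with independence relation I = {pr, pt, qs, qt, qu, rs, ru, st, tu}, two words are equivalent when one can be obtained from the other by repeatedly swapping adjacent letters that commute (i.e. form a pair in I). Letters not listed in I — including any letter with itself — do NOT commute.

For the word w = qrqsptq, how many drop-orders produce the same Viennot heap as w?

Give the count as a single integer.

0(q) covers ∅
1(r) covers 0:q
2(q) covers 1:r
3(s) covers ∅
4(p) covers 2:q, 3:s
5(t) covers 1:r
6(q) covers 4:p
floor of heap: 0:q, 3:s
completions by unplaced set U, small U first (add the entries for U minus each lowest piece of U):
  |U|=1: {5}:1  {6}:1
  |U|=2: {4,6}:1  {5,6}:2
  |U|=3: {2,4,6}:1  {3,4,6}:1  {4,5,6}:3
  |U|=4: {2,3,4,6}:2  {2,4,5,6}:4  {3,4,5,6}:4
  |U|=5: {1,2,4,5,6}:4  {2,3,4,5,6}:10
  start at 0(q): 14
  start at 3(s): 4
sum over floor = 18

18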